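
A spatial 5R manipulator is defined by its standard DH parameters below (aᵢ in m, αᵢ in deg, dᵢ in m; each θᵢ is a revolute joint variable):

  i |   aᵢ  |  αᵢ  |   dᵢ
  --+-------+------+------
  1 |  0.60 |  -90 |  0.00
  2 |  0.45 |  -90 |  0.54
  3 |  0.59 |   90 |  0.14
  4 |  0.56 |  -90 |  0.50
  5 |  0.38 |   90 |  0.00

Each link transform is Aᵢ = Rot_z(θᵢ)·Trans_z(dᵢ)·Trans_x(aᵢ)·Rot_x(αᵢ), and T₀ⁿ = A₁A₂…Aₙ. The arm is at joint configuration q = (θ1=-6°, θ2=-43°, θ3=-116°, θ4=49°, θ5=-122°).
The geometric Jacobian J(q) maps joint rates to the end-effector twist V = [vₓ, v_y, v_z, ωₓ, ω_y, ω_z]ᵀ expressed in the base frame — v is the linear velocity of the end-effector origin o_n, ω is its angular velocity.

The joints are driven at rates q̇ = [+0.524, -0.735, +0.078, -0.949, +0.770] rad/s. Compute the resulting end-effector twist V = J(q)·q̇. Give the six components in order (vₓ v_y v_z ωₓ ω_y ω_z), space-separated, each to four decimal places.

-0.1107 0.6218 -0.3179 1.1133 -0.9629 0.8530

o_n = [0.4982, 0.8740, -0.7442]
J₁: ẑ×o_n = [-0.8740, 0.4982, 0.0000], ω = ẑ
J2: z=[0.1045, 0.9945, 0.0000] o=[0.5967, -0.0627, 0.0000] → [-0.7401, 0.0778, 0.1959, 0.1045, 0.9945, 0.0000]
J3: z=[0.6783, -0.0713, -0.7314] o=[0.9805, 0.4399, 0.3069] → [0.3924, 1.0656, 0.2600, 0.6783, -0.0713, -0.7314]
J4: z=[-0.6996, -0.3673, -0.6130] o=[0.9427, 0.9771, 0.0281] → [0.2205, -0.2678, -0.0912, -0.6996, -0.3673, -0.6130]
J5: z=[0.6147, -0.7467, -0.2542] o=[0.7970, 1.1041, -0.6973] → [-0.0235, 0.1048, -0.3645, 0.6147, -0.7467, -0.2542]
V = J·q̇ = [-0.1107, 0.6218, -0.3179, 1.1133, -0.9629, 0.8530]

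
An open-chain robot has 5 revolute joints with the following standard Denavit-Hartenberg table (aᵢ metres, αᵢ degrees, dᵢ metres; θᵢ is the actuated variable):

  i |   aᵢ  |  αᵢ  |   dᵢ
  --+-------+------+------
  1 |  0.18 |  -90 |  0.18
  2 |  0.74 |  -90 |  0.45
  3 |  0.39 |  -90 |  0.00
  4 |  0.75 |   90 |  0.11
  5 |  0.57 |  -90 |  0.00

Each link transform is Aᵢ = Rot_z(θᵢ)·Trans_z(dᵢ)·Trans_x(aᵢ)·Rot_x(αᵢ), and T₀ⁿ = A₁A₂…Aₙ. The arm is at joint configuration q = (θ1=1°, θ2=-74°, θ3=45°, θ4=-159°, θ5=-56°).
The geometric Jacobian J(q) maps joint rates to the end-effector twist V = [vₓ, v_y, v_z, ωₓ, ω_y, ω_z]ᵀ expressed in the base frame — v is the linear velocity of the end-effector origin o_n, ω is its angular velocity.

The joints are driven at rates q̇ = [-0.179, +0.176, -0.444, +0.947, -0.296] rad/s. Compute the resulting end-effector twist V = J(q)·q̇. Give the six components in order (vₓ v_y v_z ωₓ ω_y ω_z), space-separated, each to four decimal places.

1.1796 -0.4646 -0.2323 -0.3151 -0.5742 -0.7044

o_n = [0.6844, 1.1482, 0.6191]
J₁: ẑ×o_n = [-1.1482, 0.6844, 0.0000], ω = ẑ
J2: z=[-0.0175, 0.9998, 0.0000] o=[0.1800, 0.0031, 0.1800] → [0.4390, 0.0077, -0.5243, -0.0175, 0.9998, 0.0000]
J3: z=[0.9611, 0.0168, -0.2756] o=[0.3761, 0.4566, 0.8913] → [0.1861, 0.1767, 0.6595, 0.9611, 0.0168, -0.2756]
J4: z=[-0.1825, -0.7104, -0.6797] o=[0.4569, 0.1822, 1.1564] → [1.0383, -0.2527, -0.0147, -0.1825, -0.7104, -0.6797]
J5: z=[-0.9715, 0.2365, 0.0137] o=[0.5500, 0.6012, 0.5316] → [0.0132, 0.0868, -0.5632, -0.9715, 0.2365, 0.0137]
V = J·q̇ = [1.1796, -0.4646, -0.2323, -0.3151, -0.5742, -0.7044]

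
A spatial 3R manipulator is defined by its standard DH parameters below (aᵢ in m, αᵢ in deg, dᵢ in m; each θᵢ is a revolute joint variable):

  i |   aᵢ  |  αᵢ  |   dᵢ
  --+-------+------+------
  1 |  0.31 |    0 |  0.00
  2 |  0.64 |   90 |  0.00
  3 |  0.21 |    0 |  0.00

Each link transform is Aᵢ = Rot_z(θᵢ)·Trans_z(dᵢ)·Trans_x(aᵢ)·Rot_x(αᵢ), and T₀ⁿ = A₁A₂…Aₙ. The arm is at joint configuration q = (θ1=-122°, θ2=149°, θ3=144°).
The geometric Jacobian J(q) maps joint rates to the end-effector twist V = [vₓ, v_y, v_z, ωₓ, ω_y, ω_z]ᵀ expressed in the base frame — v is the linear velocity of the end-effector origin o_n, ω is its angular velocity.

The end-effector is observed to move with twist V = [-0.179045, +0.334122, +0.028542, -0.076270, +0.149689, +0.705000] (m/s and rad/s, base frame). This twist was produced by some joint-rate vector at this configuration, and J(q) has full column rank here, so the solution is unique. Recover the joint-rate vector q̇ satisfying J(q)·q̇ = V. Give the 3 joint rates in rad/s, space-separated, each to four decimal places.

o_n = [0.2546, -0.0495, 0.1234]
J₁: ẑ×o_n = [0.0495, 0.2546, -0.0000], ω = ẑ
J2: z=[0.0000, 0.0000, 1.0000] o=[-0.1643, -0.2629, 0.0000] → [-0.2134, 0.4189, 0.0000, 0.0000, 0.0000, 1.0000]
J3: z=[0.4540, -0.8910, 0.0000] o=[0.4060, 0.0277, 0.0000] → [-0.1100, -0.0560, -0.1699, 0.4540, -0.8910, 0.0000]
q̇ = J⁺·V = [-0.1790, 0.8840, -0.1680]

-0.1790 0.8840 -0.1680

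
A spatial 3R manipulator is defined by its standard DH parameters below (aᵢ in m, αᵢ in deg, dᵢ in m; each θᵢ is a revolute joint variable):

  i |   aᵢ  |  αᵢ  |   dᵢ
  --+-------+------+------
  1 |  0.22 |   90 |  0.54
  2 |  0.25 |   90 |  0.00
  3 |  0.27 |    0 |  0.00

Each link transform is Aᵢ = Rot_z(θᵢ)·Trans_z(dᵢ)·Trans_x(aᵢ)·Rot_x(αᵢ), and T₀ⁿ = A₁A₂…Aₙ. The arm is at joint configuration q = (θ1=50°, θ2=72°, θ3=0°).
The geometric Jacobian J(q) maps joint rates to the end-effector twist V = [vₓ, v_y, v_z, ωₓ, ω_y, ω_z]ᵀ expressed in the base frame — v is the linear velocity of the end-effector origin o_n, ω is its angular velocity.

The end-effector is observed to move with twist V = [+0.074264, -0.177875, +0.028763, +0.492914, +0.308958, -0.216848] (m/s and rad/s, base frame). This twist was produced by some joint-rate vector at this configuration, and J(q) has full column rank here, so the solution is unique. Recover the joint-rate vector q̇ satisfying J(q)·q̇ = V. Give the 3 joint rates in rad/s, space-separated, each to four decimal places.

-0.0370 0.1790 0.5820

o_n = [0.2447, 0.2916, 1.0345]
J₁: ẑ×o_n = [-0.2916, 0.2447, 0.0000], ω = ẑ
J2: z=[0.7660, -0.6428, 0.0000] o=[0.1414, 0.1685, 0.5400] → [-0.3179, -0.3788, 0.1607, 0.7660, -0.6428, 0.0000]
J3: z=[0.6113, 0.7286, -0.3090] o=[0.1911, 0.2277, 0.7778] → [0.2068, -0.1736, 0.0000, 0.6113, 0.7286, -0.3090]
q̇ = J⁺·V = [-0.0370, 0.1790, 0.5820]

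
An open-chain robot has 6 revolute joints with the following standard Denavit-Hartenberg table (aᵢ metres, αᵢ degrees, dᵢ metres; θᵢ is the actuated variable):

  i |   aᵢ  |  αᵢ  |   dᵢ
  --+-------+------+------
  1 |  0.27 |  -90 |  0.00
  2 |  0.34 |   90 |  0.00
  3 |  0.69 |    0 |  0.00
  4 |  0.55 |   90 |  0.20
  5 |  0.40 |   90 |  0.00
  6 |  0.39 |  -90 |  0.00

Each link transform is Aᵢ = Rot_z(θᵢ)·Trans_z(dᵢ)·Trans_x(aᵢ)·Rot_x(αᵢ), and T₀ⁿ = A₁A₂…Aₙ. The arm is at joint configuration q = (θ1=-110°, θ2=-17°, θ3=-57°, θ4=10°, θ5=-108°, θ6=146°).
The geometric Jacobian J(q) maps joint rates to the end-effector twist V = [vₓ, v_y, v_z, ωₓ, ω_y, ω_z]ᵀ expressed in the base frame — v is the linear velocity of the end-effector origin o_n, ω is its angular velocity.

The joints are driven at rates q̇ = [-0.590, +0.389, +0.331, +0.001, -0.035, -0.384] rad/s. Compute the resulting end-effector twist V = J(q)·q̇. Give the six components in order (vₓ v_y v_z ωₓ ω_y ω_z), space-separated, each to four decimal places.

-0.4150 0.4008 -0.3258 0.0685 -0.2381 -0.3057

o_n = [-1.4242, -0.6608, 0.3891]
J₁: ẑ×o_n = [0.6608, -1.4242, 0.0000], ω = ẑ
J2: z=[0.9397, -0.3420, 0.0000] o=[-0.0923, -0.2537, 0.0000] → [-0.1331, -0.3656, -0.8381, 0.9397, -0.3420, 0.0000]
J3: z=[0.1000, 0.2747, 0.9563] o=[-0.2036, -0.5593, 0.0994] → [0.1767, -1.1963, 0.3252, 0.1000, 0.2747, 0.9563]
J4: z=[0.1000, 0.2747, 0.9563] o=[-0.8703, -0.6990, 0.2093] → [0.0129, -0.5478, 0.1560, 0.1000, 0.2747, 0.9563]
J5: z=[-0.4017, 0.8905, -0.2138] o=[-1.3509, -0.8436, 0.5102] → [-0.0688, -0.0330, -0.0081, -0.4017, 0.8905, -0.2138]
J6: z=[0.8967, 0.4299, 0.1059] o=[-1.2764, -0.9033, 0.1218] → [0.0893, -0.2554, 0.2809, 0.8967, 0.4299, 0.1059]
V = J·q̇ = [-0.4150, 0.4008, -0.3258, 0.0685, -0.2381, -0.3057]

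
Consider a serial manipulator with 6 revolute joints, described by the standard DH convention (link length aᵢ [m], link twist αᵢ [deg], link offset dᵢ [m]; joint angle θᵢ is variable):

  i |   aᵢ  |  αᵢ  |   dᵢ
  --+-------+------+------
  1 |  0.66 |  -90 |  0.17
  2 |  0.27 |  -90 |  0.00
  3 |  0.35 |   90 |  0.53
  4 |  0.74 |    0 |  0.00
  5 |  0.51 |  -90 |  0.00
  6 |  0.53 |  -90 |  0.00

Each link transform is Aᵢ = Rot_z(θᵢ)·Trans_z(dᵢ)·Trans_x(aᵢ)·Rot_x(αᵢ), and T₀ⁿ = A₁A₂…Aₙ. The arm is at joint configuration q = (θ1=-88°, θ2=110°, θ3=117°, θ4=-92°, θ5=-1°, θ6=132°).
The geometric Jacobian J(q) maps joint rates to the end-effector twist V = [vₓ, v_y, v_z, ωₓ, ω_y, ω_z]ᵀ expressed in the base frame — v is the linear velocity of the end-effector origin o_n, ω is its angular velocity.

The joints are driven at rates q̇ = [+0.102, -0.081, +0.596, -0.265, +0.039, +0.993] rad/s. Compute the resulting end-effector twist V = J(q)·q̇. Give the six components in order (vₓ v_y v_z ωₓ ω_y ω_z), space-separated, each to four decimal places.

o_n = [-0.0650, -1.0824, 0.2562]
J₁: ẑ×o_n = [1.0824, -0.0650, 0.0000], ω = ẑ
J2: z=[0.9994, 0.0349, 0.0000] o=[0.0230, -0.6596, 0.1700] → [0.0030, -0.0861, -0.4195, 0.9994, 0.0349, 0.0000]
J3: z=[-0.0328, 0.9391, 0.3420] o=[0.0198, -0.5673, -0.0837] → [0.4953, -0.0179, 0.0966, -0.0328, 0.9391, 0.3420]
J4: z=[-0.4643, 0.2887, -0.8373] o=[-0.3073, -0.1348, 0.2469] → [-0.7907, -0.1985, 0.3701, -0.4643, 0.2887, -0.8373]
J5: z=[-0.4643, 0.2887, -0.8373] o=[-0.2602, -0.8245, -0.0171] → [-0.1370, -0.0365, 0.0634, -0.4643, 0.2887, -0.8373]
J6: z=[-0.8821, -0.2352, 0.4081] o=[-0.2199, -1.2978, -0.2027] → [-0.1958, 0.4679, -0.1536, -0.8821, -0.2352, 0.4081]
V = J·q̇ = [0.4151, 0.5055, -0.1566, -0.8715, 0.2581, 0.9003]

0.4151 0.5055 -0.1566 -0.8715 0.2581 0.9003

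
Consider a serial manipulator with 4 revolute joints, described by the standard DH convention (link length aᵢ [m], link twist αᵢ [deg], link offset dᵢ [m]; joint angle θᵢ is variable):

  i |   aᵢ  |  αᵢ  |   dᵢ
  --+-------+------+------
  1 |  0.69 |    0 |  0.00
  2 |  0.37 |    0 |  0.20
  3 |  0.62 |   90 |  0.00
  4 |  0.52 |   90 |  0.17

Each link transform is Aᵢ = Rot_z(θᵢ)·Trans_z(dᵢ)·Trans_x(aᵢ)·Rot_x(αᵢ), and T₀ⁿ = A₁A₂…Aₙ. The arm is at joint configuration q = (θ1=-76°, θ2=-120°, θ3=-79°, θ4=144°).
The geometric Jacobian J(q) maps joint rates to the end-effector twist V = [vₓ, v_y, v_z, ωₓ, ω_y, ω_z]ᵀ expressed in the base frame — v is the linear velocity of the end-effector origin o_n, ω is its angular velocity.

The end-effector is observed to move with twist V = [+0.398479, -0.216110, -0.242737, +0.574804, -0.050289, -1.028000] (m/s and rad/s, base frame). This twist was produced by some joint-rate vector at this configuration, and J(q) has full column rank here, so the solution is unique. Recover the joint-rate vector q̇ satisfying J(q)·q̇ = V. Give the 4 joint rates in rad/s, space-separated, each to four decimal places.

0.2920 -0.5810 -0.7390 0.5770

o_n = [-0.0020, -0.3838, 0.5056]
J₁: ẑ×o_n = [0.3838, -0.0020, 0.0000], ω = ẑ
J2: z=[0.0000, 0.0000, 1.0000] o=[0.1669, -0.6695, 0.0000] → [-0.2857, -0.1689, 0.0000, 0.0000, 0.0000, 1.0000]
J3: z=[0.0000, 0.0000, 1.0000] o=[-0.1887, -0.5675, 0.2000] → [-0.1837, 0.1867, 0.0000, 0.0000, 0.0000, 1.0000]
J4: z=[0.9962, -0.0872, 0.0000] o=[-0.1347, 0.0501, 0.2000] → [-0.0266, -0.3045, -0.4207, 0.9962, -0.0872, 0.0000]
q̇ = J⁺·V = [0.2920, -0.5810, -0.7390, 0.5770]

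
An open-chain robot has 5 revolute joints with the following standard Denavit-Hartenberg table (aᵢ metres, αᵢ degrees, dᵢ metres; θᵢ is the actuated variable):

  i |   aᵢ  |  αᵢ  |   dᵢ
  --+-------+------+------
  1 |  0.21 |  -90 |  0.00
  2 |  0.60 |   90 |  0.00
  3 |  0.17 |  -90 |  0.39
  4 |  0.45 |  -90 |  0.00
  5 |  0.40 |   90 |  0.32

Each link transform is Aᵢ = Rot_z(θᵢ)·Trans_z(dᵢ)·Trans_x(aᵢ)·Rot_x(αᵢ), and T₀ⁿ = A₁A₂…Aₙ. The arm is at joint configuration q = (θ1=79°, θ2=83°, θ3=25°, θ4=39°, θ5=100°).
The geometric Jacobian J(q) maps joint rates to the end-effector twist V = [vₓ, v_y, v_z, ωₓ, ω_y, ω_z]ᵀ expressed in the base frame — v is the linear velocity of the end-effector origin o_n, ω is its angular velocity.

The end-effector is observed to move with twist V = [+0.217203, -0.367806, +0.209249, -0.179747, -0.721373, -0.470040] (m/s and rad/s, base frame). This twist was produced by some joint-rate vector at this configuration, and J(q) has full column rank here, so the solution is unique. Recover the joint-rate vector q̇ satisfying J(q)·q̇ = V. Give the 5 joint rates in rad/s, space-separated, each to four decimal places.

-0.6690 0.2790 -0.2650 -0.0960 0.5760

o_n = [0.2857, 0.1840, -1.0105]
J₁: ẑ×o_n = [-0.1840, 0.2857, 0.0000], ω = ẑ
J2: z=[-0.9816, 0.1908, 0.0000] o=[0.0401, 0.2061, 0.0000] → [-0.1928, -0.9920, -0.0252, -0.9816, 0.1908, 0.0000]
J3: z=[0.1894, 0.9743, 0.1219] o=[0.0540, 0.2779, -0.5955] → [-0.3929, 0.1068, -0.2435, 0.1894, 0.9743, 0.1219]
J4: z=[-0.8995, 0.1224, 0.4195] o=[0.0609, 0.6900, -0.7009] → [0.1744, -0.1842, 0.4276, -0.8995, 0.1224, 0.4195]
J5: z=[0.1006, -0.8762, 0.4714] o=[-0.1304, 0.4802, -1.0500] → [0.1050, 0.1922, 0.3347, 0.1006, -0.8762, 0.4714]
q̇ = J⁺·V = [-0.6690, 0.2790, -0.2650, -0.0960, 0.5760]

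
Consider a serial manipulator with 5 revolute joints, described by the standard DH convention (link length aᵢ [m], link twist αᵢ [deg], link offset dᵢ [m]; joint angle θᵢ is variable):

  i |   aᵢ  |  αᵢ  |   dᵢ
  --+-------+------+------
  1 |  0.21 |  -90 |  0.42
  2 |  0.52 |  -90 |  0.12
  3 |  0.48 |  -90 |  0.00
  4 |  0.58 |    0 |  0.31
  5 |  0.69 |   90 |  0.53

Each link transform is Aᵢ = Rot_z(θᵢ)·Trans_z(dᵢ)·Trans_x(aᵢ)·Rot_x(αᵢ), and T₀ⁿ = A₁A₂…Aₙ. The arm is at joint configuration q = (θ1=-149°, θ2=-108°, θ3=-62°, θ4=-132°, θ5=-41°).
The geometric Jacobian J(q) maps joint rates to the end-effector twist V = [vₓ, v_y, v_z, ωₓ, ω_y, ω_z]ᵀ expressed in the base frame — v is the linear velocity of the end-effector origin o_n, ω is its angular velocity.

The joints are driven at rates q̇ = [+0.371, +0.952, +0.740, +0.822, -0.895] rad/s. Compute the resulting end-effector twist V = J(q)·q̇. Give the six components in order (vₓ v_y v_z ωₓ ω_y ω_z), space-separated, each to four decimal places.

-1.4453 -0.9985 -0.5845 -0.1124 -1.2181 0.5384

o_n = [-0.7504, 0.4800, 1.5144]
J₁: ẑ×o_n = [-0.4800, -0.7504, 0.0000], ω = ẑ
J2: z=[0.5150, -0.8572, 0.0000] o=[-0.1800, -0.1082, 0.4200] → [-0.9380, -0.5636, -0.1860, 0.5150, -0.8572, 0.0000]
J3: z=[-0.8152, -0.4898, 0.3090] o=[0.0195, -0.1283, 0.9145] → [-0.4818, 0.2510, -0.8730, -0.8152, -0.4898, 0.3090]
J4: z=[-0.0079, 0.5429, 0.8397] o=[0.2975, -0.4557, 1.1289] → [-0.5764, -0.8769, 0.5616, -0.0079, 0.5429, 0.8397]
J5: z=[-0.0079, 0.5429, 0.8397] o=[-0.2811, -0.2338, 1.3491] → [-0.5096, -0.3928, 0.2492, -0.0079, 0.5429, 0.8397]
V = J·q̇ = [-1.4453, -0.9985, -0.5845, -0.1124, -1.2181, 0.5384]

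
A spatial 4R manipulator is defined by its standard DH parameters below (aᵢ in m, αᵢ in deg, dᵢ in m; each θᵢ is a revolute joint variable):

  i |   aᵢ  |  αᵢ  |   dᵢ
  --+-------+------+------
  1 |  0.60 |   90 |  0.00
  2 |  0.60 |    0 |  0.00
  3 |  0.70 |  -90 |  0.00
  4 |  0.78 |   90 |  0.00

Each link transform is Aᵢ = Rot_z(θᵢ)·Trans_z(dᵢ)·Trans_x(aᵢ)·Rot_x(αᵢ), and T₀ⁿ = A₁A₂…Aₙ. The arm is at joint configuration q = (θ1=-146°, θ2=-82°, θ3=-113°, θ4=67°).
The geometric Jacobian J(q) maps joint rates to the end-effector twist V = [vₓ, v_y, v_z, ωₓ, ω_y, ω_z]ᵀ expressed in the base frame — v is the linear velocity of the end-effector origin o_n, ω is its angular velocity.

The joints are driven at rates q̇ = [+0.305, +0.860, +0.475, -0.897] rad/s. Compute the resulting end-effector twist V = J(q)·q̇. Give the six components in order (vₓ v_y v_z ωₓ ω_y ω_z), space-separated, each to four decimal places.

o_n = [0.6395, -0.4347, -0.3341]
J₁: ẑ×o_n = [0.4347, 0.6395, -0.0000], ω = ẑ
J2: z=[-0.5592, 0.8290, 0.0000] o=[-0.4974, -0.3355, 0.0000] → [-0.2770, -0.1868, -0.8870, -0.5592, 0.8290, 0.0000]
J3: z=[-0.5592, 0.8290, 0.0000] o=[-0.5667, -0.3822, -0.5942] → [0.2156, 0.1454, -0.9705, -0.5592, 0.8290, 0.0000]
J4: z=[0.2146, 0.1447, -0.9659] o=[-0.0061, -0.0041, -0.4130] → [-0.4045, -0.6405, -0.1858, 0.2146, 0.1447, -0.9659]
V = J·q̇ = [0.3597, 0.6779, -1.0572, -0.9390, 0.9769, 1.1714]

0.3597 0.6779 -1.0572 -0.9390 0.9769 1.1714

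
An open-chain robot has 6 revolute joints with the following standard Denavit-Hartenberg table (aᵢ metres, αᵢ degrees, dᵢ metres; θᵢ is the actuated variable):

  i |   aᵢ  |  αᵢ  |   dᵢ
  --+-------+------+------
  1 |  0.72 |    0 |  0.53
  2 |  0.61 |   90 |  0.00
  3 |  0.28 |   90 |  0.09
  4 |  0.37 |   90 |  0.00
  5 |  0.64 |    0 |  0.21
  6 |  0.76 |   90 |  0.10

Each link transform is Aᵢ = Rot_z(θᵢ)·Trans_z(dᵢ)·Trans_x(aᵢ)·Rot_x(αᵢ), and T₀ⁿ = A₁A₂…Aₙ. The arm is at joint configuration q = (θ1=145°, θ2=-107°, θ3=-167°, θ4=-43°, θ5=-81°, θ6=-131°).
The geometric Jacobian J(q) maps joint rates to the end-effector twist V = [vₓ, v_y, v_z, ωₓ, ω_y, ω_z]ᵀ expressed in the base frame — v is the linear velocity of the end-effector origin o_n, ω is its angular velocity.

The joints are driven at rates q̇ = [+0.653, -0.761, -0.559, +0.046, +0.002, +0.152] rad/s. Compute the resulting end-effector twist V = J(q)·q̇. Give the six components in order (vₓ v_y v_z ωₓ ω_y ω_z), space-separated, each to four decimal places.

o_n = [-0.0341, 0.8697, 0.3198]
J₁: ẑ×o_n = [-0.8697, -0.0341, 0.0000], ω = ẑ
J2: z=[0.0000, 0.0000, 1.0000] o=[-0.5898, 0.4130, 0.5300] → [-0.4567, 0.5557, 0.0000, 0.0000, 0.0000, 1.0000]
J3: z=[0.6157, -0.7880, 0.0000] o=[-0.1091, 0.7885, 0.5300] → [0.1657, 0.1294, 0.1091, 0.6157, -0.7880, 0.0000]
J4: z=[-0.1773, -0.1385, 0.9744] o=[-0.2687, 0.5496, 0.4670] → [-0.2914, 0.2025, -0.0242, -0.1773, -0.1385, 0.9744]
J5: z=[0.0734, 0.9854, 0.1534] o=[-0.6318, 0.5862, 0.4061] → [-0.1286, 0.0980, -0.5682, 0.0734, 0.9854, 0.1534]
J6: z=[0.0734, 0.9854, 0.1534] o=[-0.6026, 0.8905, -0.1940] → [0.5095, 0.0495, -0.5617, 0.0734, 0.9854, 0.1534]
V = J·q̇ = [-0.2492, -0.5005, -0.1486, -0.3410, 0.5859, -0.0396]

-0.2492 -0.5005 -0.1486 -0.3410 0.5859 -0.0396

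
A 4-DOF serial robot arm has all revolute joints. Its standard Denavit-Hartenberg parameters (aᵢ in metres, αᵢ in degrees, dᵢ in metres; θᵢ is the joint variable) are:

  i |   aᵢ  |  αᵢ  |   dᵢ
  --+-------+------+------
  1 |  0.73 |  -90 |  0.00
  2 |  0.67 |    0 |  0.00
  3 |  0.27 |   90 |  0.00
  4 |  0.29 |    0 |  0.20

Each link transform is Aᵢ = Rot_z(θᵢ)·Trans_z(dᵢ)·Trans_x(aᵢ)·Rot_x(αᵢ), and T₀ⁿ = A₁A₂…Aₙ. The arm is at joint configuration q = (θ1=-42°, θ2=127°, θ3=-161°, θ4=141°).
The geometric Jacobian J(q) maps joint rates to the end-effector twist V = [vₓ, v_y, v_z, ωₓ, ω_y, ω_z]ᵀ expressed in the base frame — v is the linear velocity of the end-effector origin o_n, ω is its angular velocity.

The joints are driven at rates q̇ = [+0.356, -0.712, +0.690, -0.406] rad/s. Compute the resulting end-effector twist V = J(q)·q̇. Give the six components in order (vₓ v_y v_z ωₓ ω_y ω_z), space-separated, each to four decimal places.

0.3986 -0.1151 -0.2473 0.1540 -0.1683 0.0194

o_n = [0.3093, -0.0330, -0.3443]
J₁: ẑ×o_n = [0.0330, 0.3093, -0.0000], ω = ẑ
J2: z=[0.6691, 0.7431, 0.0000] o=[0.5425, -0.4885, 0.0000] → [-0.2559, 0.2304, 0.4781, 0.6691, 0.7431, 0.0000]
J3: z=[0.6691, 0.7431, 0.0000] o=[0.2428, -0.2187, -0.5351] → [0.1418, -0.1276, 0.0748, 0.6691, 0.7431, 0.0000]
J4: z=[-0.4156, 0.3742, 0.8290] o=[0.4092, -0.3684, -0.3841] → [-0.2632, -0.0662, -0.1021, -0.4156, 0.3742, 0.8290]
V = J·q̇ = [0.3986, -0.1151, -0.2473, 0.1540, -0.1683, 0.0194]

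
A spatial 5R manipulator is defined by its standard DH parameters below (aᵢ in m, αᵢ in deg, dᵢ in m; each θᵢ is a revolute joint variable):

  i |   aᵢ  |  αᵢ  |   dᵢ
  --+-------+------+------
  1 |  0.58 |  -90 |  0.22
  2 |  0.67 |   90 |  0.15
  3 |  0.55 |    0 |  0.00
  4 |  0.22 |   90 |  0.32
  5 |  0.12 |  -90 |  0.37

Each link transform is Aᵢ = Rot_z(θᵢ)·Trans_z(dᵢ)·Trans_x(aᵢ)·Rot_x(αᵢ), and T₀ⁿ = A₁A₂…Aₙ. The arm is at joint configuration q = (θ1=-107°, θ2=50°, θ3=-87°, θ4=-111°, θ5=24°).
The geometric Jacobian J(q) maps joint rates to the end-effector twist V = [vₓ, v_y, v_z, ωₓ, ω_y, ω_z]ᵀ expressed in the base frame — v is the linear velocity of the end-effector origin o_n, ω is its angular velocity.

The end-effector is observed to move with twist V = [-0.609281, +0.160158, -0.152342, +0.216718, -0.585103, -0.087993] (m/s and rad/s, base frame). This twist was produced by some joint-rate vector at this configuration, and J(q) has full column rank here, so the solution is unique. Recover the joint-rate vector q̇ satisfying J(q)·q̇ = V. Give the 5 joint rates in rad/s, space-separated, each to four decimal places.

-0.4410 0.2290 0.5480 0.0590 0.1570

o_n = [-0.2940, -1.1479, 0.0743]
J₁: ẑ×o_n = [1.1479, -0.2940, 0.0000], ω = ẑ
J2: z=[0.9563, -0.2924, 0.0000] o=[-0.1696, -0.5547, 0.2200] → [0.0426, 0.1393, -0.6037, 0.9563, -0.2924, 0.0000]
J3: z=[-0.2240, -0.7326, 0.6428] o=[-0.1520, -1.0104, -0.2932] → [-0.1809, -0.0089, -0.0732, -0.2240, -0.7326, 0.6428]
J4: z=[-0.2240, -0.7326, 0.6428] o=[-0.6827, -0.8675, -0.3153] → [-0.1052, 0.3371, 0.3476, -0.2240, -0.7326, 0.6428]
J5: z=[0.8514, -0.4680, -0.2367] o=[-0.6500, -0.9932, 0.0507] → [-0.0477, -0.1044, 0.0349, 0.8514, -0.4680, -0.2367]
q̇ = J⁺·V = [-0.4410, 0.2290, 0.5480, 0.0590, 0.1570]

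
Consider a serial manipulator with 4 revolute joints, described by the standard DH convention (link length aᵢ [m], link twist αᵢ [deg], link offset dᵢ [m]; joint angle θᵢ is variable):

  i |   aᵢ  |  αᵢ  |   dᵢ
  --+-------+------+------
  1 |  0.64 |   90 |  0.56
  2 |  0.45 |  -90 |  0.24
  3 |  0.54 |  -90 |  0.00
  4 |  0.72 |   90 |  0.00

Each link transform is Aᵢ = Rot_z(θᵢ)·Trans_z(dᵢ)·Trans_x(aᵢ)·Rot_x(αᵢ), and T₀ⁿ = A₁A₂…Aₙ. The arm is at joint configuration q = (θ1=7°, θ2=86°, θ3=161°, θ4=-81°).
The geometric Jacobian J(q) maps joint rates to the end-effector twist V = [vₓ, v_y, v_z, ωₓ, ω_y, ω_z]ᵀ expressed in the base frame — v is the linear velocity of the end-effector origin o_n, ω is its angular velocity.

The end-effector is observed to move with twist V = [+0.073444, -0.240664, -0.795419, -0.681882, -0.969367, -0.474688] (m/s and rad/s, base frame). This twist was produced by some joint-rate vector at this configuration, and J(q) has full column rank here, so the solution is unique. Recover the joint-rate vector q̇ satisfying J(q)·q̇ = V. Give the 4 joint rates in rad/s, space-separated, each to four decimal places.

o_n = [-0.0771, -0.0372, 0.4429]
J₁: ẑ×o_n = [0.0372, -0.0771, 0.0000], ω = ẑ
J2: z=[0.1219, -0.9925, 0.0000] o=[0.6352, 0.0780, 0.5600] → [0.1162, 0.0143, -0.7211, 0.1219, -0.9925, 0.0000]
J3: z=[-0.9901, -0.1216, 0.0698] o=[0.6956, -0.1564, 1.0089] → [0.0605, -0.6143, -0.2120, -0.9901, -0.1216, 0.0698]
J4: z=[0.0927, -0.9412, -0.3248] o=[0.6389, 0.0138, 0.4996] → [0.0368, 0.2378, -0.6786, 0.0927, -0.9412, -0.3248]
q̇ = J⁺·V = [-0.2310, 0.0120, 0.7760, 0.9170]

-0.2310 0.0120 0.7760 0.9170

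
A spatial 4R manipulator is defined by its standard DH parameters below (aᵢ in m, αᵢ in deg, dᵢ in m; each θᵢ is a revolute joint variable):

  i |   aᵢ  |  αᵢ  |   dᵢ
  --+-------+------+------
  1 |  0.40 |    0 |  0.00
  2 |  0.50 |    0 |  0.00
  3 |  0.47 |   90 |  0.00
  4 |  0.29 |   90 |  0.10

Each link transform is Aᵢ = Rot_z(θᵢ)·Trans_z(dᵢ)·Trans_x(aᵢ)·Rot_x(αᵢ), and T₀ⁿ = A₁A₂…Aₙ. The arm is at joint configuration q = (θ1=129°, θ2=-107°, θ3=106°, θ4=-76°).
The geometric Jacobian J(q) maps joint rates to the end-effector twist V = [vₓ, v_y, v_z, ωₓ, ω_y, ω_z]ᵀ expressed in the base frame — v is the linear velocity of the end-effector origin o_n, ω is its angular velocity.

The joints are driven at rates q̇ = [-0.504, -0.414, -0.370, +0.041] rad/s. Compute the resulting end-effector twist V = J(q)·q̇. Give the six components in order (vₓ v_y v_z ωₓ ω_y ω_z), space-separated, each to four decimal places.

o_n = [-0.0419, 0.9854, -0.2814]
J₁: ẑ×o_n = [-0.9854, -0.0419, 0.0000], ω = ẑ
J2: z=[0.0000, 0.0000, 1.0000] o=[-0.2517, 0.3109, 0.0000] → [-0.6745, 0.2098, 0.0000, 0.0000, 0.0000, 1.0000]
J3: z=[0.0000, 0.0000, 1.0000] o=[0.2119, 0.4982, 0.0000] → [-0.4872, -0.2538, 0.0000, 0.0000, 0.0000, 1.0000]
J4: z=[0.7880, 0.6157, 0.0000] o=[-0.0775, 0.8685, 0.0000] → [-0.1732, 0.2217, 0.0702, 0.7880, 0.6157, 0.0000]
V = J·q̇ = [0.9490, 0.0372, 0.0029, 0.0323, 0.0252, -1.2880]

0.9490 0.0372 0.0029 0.0323 0.0252 -1.2880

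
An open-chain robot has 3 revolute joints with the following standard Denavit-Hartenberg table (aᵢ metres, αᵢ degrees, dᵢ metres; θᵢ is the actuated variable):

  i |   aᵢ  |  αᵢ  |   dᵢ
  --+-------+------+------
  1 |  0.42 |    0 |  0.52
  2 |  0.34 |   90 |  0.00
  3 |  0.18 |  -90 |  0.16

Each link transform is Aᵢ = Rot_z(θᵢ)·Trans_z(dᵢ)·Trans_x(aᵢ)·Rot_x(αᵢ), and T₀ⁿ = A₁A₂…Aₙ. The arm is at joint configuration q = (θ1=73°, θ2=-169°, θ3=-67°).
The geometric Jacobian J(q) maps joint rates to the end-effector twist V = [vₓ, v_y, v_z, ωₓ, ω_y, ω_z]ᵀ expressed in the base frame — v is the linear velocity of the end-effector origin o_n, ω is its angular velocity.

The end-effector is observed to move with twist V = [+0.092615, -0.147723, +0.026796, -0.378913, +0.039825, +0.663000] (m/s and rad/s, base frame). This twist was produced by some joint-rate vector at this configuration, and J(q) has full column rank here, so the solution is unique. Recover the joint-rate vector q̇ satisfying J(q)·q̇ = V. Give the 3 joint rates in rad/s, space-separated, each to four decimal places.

0.3990 0.2640 0.3810

o_n = [-0.0792, 0.0103, 0.3543]
J₁: ẑ×o_n = [-0.0103, -0.0792, 0.0000], ω = ẑ
J2: z=[0.0000, 0.0000, 1.0000] o=[0.1228, 0.4016, 0.5200] → [0.3914, -0.2020, 0.0000, 0.0000, 0.0000, 1.0000]
J3: z=[-0.9945, 0.1045, 0.0000] o=[0.0873, 0.0635, 0.5200] → [-0.0173, -0.1648, 0.0703, -0.9945, 0.1045, 0.0000]
q̇ = J⁺·V = [0.3990, 0.2640, 0.3810]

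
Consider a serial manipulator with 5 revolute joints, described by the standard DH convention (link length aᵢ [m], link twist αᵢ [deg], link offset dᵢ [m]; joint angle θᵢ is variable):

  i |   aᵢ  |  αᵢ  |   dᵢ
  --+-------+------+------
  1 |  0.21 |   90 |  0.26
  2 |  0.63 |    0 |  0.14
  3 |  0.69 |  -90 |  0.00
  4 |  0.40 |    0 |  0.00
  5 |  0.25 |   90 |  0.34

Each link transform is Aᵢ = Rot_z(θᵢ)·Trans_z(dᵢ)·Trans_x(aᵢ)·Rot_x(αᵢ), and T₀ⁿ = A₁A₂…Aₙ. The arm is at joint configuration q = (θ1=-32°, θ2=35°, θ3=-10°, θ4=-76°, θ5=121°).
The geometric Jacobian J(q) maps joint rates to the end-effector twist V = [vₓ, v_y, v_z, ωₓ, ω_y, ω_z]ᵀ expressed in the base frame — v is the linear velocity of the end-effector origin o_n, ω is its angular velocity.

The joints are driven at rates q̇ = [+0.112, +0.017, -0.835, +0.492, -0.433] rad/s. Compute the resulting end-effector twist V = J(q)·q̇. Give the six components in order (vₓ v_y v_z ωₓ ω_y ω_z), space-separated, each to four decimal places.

0.7803 -0.2269 -0.5117 0.4123 0.7069 0.1655

o_n = [1.0483, -1.0693, 1.3367]
J₁: ẑ×o_n = [1.0693, 1.0483, -0.0000], ω = ẑ
J2: z=[-0.5299, -0.8480, 0.0000] o=[0.1781, -0.1113, 0.2600] → [-0.9131, 0.5706, 1.2456, -0.5299, -0.8480, 0.0000]
J3: z=[-0.5299, -0.8480, 0.0000] o=[0.5416, -0.5035, 0.6214] → [-0.6067, 0.3791, 0.7296, -0.5299, -0.8480, 0.0000]
J4: z=[-0.3584, 0.2240, 0.9063] o=[1.0719, -0.8349, 0.9130] → [0.3074, 0.1305, 0.0893, -0.3584, 0.2240, 0.9063]
J5: z=[-0.3584, 0.2240, 0.9063] o=[0.9406, -1.2105, 0.9539] → [-0.0422, 0.2348, -0.0747, -0.3584, 0.2240, 0.9063]
V = J·q̇ = [0.7803, -0.2269, -0.5117, 0.4123, 0.7069, 0.1655]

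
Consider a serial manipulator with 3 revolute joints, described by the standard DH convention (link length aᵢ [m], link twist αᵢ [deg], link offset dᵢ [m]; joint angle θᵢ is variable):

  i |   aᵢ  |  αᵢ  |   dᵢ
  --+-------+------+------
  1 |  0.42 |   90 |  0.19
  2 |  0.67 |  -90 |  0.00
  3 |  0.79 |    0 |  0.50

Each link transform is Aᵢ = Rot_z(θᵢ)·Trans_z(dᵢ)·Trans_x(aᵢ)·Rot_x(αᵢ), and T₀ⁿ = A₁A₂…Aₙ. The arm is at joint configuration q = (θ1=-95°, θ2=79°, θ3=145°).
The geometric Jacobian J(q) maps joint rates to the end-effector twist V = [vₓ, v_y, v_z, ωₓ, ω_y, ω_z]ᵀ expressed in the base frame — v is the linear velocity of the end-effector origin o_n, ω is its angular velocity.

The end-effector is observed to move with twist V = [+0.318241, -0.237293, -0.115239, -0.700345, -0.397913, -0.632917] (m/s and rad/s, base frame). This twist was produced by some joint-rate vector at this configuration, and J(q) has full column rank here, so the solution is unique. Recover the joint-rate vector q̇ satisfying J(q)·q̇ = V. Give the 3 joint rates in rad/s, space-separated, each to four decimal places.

-0.5440 0.6630 -0.4660

o_n = [0.4572, 0.0267, 0.3079]
J₁: ẑ×o_n = [-0.0267, 0.4572, 0.0000], ω = ẑ
J2: z=[-0.9962, 0.0872, 0.0000] o=[-0.0366, -0.4184, 0.1900] → [0.0103, 0.1174, -0.4864, -0.9962, 0.0872, 0.0000]
J3: z=[0.0856, 0.9779, 0.1908] o=[-0.0477, -0.5458, 0.8477] → [-0.6371, 0.1425, -0.4448, 0.0856, 0.9779, 0.1908]
q̇ = J⁺·V = [-0.5440, 0.6630, -0.4660]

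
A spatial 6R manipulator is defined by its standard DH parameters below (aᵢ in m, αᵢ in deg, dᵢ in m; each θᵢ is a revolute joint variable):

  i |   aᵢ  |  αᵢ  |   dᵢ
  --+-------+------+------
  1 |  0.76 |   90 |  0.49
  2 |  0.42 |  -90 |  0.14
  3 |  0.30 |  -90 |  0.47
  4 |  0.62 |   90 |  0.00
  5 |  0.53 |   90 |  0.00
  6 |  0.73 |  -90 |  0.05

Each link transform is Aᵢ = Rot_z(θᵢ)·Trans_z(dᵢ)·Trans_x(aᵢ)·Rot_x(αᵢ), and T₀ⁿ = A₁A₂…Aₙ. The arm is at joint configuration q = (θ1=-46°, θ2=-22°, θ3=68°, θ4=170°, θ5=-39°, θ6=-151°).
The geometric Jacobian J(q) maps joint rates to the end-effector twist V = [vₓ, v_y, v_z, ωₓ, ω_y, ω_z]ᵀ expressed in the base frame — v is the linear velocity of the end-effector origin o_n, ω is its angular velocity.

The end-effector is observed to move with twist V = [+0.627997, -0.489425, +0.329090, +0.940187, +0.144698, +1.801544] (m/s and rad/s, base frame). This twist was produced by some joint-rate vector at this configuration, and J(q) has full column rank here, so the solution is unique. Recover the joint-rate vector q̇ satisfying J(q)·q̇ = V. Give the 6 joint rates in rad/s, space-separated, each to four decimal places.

o_n = [0.6440, -1.1969, 1.0568]
J₁: ẑ×o_n = [1.1969, 0.6440, -0.0000], ω = ẑ
J2: z=[-0.7193, -0.6947, 0.0000] o=[0.5279, -0.5467, 0.4900] → [-0.3938, 0.4077, 0.5483, -0.7193, -0.6947, 0.0000]
J3: z=[0.2602, -0.2695, 0.9272] o=[0.6977, -0.9241, 0.3327] → [0.0579, -0.2383, -0.0855, 0.2602, -0.2695, 0.9272]
J4: z=[-0.3277, 0.8786, 0.3473] o=[1.0925, -0.9325, 0.7263] → [0.3822, -0.0475, 0.4808, -0.3277, 0.8786, 0.3473]
J5: z=[-0.0986, 0.3338, -0.9375] o=[0.5100, -1.1442, 0.7122] → [0.0656, -0.0917, -0.0395, -0.0986, 0.3338, -0.9375]
J6: z=[0.8460, -0.4679, -0.2556] o=[0.2322, -1.5778, 0.5870] → [-0.1225, -0.5027, 0.5149, 0.8460, -0.4679, -0.2556]
q̇ = J⁺·V = [0.2270, -0.5000, 0.7280, 0.6550, -0.8840, 0.6130]

0.2270 -0.5000 0.7280 0.6550 -0.8840 0.6130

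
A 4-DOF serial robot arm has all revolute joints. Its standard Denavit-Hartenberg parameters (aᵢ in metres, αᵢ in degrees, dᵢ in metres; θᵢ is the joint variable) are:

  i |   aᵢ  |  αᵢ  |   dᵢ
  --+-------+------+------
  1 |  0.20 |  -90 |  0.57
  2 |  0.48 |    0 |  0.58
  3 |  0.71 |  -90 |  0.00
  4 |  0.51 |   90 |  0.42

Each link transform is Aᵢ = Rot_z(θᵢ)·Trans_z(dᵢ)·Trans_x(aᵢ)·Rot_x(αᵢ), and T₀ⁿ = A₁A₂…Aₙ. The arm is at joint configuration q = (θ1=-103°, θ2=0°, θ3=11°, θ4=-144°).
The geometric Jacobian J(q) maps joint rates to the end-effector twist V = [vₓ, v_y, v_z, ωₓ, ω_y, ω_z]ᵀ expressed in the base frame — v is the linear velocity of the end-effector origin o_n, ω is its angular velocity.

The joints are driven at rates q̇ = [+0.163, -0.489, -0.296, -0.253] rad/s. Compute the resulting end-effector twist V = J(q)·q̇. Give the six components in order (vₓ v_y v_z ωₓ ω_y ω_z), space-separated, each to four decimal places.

o_n = [0.6566, -1.0668, 0.1010]
J₁: ẑ×o_n = [1.0668, 0.6566, -0.0000], ω = ẑ
J2: z=[0.9744, -0.2250, 0.0000] o=[-0.0450, -0.1949, 0.5700] → [0.1055, 0.4570, -0.6918, 0.9744, -0.2250, 0.0000]
J3: z=[0.9744, -0.2250, 0.0000] o=[0.4122, -0.7930, 0.5700] → [0.1055, 0.4570, -0.2118, 0.9744, -0.2250, 0.0000]
J4: z=[0.0429, 0.1859, -0.9816] o=[0.2554, -1.4721, 0.4345] → [0.3358, -0.3795, -0.0572, 0.0429, 0.1859, -0.9816]
V = J·q̇ = [0.0061, -0.1557, 0.4155, -0.7757, 0.1295, 0.4114]

0.0061 -0.1557 0.4155 -0.7757 0.1295 0.4114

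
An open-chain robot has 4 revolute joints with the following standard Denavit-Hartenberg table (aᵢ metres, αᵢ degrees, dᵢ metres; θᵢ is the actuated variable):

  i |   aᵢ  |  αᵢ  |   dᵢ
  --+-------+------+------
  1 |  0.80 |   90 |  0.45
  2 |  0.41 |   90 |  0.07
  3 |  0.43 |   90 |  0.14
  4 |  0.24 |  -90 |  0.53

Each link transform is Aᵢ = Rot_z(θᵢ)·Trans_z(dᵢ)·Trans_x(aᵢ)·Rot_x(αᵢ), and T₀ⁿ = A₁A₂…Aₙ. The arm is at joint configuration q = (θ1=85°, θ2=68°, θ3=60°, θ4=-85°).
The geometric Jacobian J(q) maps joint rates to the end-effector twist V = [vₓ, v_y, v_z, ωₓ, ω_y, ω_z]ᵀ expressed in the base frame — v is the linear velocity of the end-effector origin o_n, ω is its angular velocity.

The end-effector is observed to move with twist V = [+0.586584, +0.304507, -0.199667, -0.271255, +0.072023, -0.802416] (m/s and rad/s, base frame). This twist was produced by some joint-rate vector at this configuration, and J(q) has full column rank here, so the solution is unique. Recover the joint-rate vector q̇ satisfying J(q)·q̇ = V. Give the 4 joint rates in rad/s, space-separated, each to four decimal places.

o_n = [0.2922, 1.0968, 1.5019]
J₁: ẑ×o_n = [-1.0968, 0.2922, 0.0000], ω = ẑ
J2: z=[0.9962, -0.0872, 0.0000] o=[0.0697, 0.7970, 0.4500] → [-0.0917, -1.0479, 0.3181, 0.9962, -0.0872, 0.0000]
J3: z=[0.0808, 0.9237, -0.3746] o=[0.1528, 0.9439, 0.8301] → [0.6777, -0.1065, -0.1164, 0.0808, 0.9237, -0.3746]
J4: z=[-0.4698, 0.3668, 0.8030] o=[0.5422, 1.1209, 0.9770] → [0.2119, 0.0459, 0.1030, -0.4698, 0.3668, 0.8030]
q̇ = J⁺·V = [-0.4570, -0.4510, 0.1740, -0.3490]

-0.4570 -0.4510 0.1740 -0.3490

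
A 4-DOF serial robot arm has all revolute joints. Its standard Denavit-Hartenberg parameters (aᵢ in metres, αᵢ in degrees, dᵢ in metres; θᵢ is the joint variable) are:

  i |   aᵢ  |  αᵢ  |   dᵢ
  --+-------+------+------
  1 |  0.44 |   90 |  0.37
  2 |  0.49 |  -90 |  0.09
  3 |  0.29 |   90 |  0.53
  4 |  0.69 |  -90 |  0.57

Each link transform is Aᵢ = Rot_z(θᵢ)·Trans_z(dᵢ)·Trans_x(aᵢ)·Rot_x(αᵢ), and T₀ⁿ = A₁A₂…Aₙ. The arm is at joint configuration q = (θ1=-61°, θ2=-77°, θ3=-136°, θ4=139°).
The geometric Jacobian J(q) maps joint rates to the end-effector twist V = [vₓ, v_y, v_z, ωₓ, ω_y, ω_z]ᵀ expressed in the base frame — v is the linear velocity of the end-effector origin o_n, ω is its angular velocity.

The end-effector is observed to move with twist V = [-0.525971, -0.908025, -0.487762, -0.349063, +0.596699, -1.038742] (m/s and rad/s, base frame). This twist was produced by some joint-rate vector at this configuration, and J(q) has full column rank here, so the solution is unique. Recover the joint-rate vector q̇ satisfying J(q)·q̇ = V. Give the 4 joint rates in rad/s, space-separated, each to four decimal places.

-0.6760 -0.1890 -0.7550 -0.2850

o_n = [1.1260, -1.0406, 0.3377]
J₁: ẑ×o_n = [1.0406, 1.1260, -0.0000], ω = ẑ
J2: z=[-0.8746, -0.4848, 0.0000] o=[0.2133, -0.3848, 0.3700] → [0.0157, -0.0283, 1.0160, -0.8746, -0.4848, 0.0000]
J3: z=[0.4724, -0.8522, 0.2250] o=[0.1880, -0.5249, -0.1074] → [-0.2633, 0.0007, 0.5557, 0.4724, -0.8522, 0.2250]
J4: z=[0.5534, 0.4854, 0.6769] o=[0.2395, -1.0332, 0.2150] → [0.0646, 0.5322, -0.4344, 0.5534, 0.4854, 0.6769]
q̇ = J⁺·V = [-0.6760, -0.1890, -0.7550, -0.2850]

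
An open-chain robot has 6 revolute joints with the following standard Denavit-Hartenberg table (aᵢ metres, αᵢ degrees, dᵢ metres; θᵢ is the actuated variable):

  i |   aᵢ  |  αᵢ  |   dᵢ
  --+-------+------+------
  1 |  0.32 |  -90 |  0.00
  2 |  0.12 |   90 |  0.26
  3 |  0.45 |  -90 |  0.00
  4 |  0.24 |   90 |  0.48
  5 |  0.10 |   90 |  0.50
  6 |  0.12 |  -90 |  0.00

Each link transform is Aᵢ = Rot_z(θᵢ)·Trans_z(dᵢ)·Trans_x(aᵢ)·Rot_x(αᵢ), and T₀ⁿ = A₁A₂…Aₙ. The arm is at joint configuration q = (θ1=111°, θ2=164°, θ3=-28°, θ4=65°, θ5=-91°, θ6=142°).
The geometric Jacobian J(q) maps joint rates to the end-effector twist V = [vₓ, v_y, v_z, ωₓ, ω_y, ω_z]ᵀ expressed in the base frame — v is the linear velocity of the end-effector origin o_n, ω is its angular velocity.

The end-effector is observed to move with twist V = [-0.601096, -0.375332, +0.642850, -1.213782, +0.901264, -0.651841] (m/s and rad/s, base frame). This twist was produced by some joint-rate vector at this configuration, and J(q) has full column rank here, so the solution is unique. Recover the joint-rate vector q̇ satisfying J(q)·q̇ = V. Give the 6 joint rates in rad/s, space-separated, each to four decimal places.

-0.2740 0.7170 0.3030 -0.4590 -0.7640 0.8110

o_n = [0.1626, -0.9145, -0.3794]
J₁: ẑ×o_n = [0.9145, 0.1626, -0.0000], ω = ẑ
J2: z=[-0.9336, -0.3584, 0.0000] o=[-0.1147, 0.2987, 0.0000] → [0.1360, -0.3542, 1.2320, -0.9336, -0.3584, 0.0000]
J3: z=[-0.0988, 0.2573, -0.9613] o=[-0.3161, 0.0979, -0.0331] → [-1.0623, -0.4943, -0.0232, -0.0988, 0.2573, -0.9613]
J4: z=[-0.6626, -0.7377, -0.1294] o=[0.0180, -0.1830, -0.1426] → [0.0800, -0.1756, 0.5913, -0.6626, -0.7377, -0.1294]
J5: z=[0.6311, -0.4569, -0.6268] o=[-0.2032, -0.6564, -0.0203] → [0.0023, -0.0026, 0.0042, 0.6311, -0.4569, -0.6268]
J6: z=[-0.4148, 0.4840, -0.7705] o=[0.1779, -0.8102, -0.3221] → [-0.1081, -0.0119, 0.0507, -0.4148, 0.4840, -0.7705]
q̇ = J⁺·V = [-0.2740, 0.7170, 0.3030, -0.4590, -0.7640, 0.8110]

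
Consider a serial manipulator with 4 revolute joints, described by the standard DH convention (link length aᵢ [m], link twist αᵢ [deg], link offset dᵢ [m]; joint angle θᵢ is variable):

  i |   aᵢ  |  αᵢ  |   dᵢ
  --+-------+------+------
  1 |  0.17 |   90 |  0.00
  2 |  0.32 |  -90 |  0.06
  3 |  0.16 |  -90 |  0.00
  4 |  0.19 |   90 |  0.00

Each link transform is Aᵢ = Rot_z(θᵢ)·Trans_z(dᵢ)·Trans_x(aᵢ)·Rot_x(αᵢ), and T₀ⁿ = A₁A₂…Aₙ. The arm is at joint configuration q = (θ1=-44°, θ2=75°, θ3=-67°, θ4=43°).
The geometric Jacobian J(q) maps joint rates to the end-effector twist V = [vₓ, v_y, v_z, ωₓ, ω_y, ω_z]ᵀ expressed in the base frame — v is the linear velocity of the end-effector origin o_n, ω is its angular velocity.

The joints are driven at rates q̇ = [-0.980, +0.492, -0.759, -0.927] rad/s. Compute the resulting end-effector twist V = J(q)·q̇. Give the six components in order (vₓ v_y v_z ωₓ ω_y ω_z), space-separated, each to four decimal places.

o_n = [0.0608, -0.5247, 0.3884]
J₁: ẑ×o_n = [0.5247, 0.0608, -0.0000], ω = ẑ
J2: z=[-0.6947, -0.7193, 0.0000] o=[0.1223, -0.1181, 0.0000] → [-0.2794, 0.2698, 0.2382, -0.6947, -0.7193, 0.0000]
J3: z=[-0.6948, 0.6710, 0.2588] o=[0.1402, -0.2188, 0.3091] → [0.1324, 0.0346, 0.2658, -0.6948, 0.6710, 0.2588]
J4: z=[0.4428, 0.1156, 0.8891] o=[0.0495, -0.3360, 0.3695] → [0.1700, 0.0017, -0.0849, 0.4428, 0.1156, 0.8891]
V = J·q̇ = [-0.9097, 0.0454, -0.0059, -0.2249, -0.9703, -2.0007]

-0.9097 0.0454 -0.0059 -0.2249 -0.9703 -2.0007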